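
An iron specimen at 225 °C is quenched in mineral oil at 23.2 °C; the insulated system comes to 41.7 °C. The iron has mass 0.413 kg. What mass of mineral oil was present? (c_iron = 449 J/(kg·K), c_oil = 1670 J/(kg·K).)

Heat lost by the iron = heat gained by the oil:
0.413·449·(225 − 41.7) = m·1670·(41.7 − 23.2)
30895 m = 33991  ⇒  m ≈ 1.1 kg

m ≈ 1.1 kg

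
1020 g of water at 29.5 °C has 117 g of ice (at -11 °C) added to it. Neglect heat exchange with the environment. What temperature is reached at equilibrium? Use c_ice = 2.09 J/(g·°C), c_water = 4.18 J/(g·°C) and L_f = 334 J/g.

T_f ≈ 17.7 °C

Conservation of energy gives ΣQ = 0:
warm ice to 0 °C: 117·2.09·(0 − (-11)) = 2689.8; melt ice: 117·334 = 39078; warm the meltwater: 489.06 T; water: 4263.6(T − 29.5)
4752.7 T = 125776 − 41768 = 84008
T ≈ 17.68 °C. Since T > 0 °C, the all-ice-melts assumption holds.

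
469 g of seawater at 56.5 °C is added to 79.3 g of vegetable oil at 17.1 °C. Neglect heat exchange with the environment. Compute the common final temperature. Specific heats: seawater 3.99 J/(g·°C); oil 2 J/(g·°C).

T_f ≈ 53.4 °C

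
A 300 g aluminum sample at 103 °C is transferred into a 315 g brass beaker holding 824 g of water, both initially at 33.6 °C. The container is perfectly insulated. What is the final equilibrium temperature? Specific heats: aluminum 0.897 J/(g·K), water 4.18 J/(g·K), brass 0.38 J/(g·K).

T_f ≈ 38.5 °C

Setting the total heat transfer to zero:
300×0.897×(T − 103) + 824×4.18×(T − 33.6) + 315×0.38×(T − 33.6) = 0
(269.1 + 3444.3 + 119.7) T = 269.1×103 + 3444.3×33.6 + 119.7×33.6
T ≈ 38.47 °C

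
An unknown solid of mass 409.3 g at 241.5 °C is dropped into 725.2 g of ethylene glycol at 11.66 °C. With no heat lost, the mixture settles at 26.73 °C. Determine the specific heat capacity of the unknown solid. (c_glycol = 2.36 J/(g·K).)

c ≈ 0.293 J/(g·K)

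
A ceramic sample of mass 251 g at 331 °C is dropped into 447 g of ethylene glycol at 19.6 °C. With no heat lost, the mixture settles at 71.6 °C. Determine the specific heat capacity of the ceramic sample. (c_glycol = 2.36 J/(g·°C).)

c ≈ 0.843 J/(g·°C)

Conservation of energy gives ΣQ = 0:
251×c×(71.6 − 331) + 447×2.36×(71.6 − 19.6) = 0
-65109 c = -54856
c = -54856/-65109 ≈ 0.8425 J/(g·°C)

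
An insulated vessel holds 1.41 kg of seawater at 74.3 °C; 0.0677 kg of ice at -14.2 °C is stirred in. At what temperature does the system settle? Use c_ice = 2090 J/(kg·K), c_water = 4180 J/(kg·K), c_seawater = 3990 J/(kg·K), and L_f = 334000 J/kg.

Conservation of energy gives ΣQ = 0:
ice -14.2→0 °C: 0.0677×2090×14.2 = 2009.2; fusion: m_ice L_f = 0.0677×334000 = 22612; warm the meltwater: 282.99 T; seawater cools: 1.41×3990×(T − 74.3) = 5625.9(T − 74.3)
5908.9 T = 418004 − 24621 = 393383
T ≈ 66.57 °C (positive, so assuming full melt was valid).

T_f ≈ 66.6 °C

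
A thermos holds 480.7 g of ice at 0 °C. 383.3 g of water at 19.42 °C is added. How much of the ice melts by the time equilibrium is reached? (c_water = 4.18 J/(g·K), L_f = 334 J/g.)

m_melted ≈ 93.2 g

Cooling the water to 0 °C releases 383.3×4.18×19.42 = 31115 J.
Melting all 480.7 g of ice would need 480.7×334 = 160554 J.
That's not enough to melt it all — equilibrium is at 0 °C with ice remaining.
m_melt = 31115 / L_f = 93.16 g.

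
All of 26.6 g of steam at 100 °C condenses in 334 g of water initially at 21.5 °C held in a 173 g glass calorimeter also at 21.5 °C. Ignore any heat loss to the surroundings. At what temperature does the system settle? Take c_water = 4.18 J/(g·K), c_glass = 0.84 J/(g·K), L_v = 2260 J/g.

Heat gained plus heat lost sum to zero:
latent heat released on condensation: 26.6×2260 = 60116; condensate cools 100→T: 26.6×4.18×(T − 100) = 111.19(T − 100); water warms: 334×4.18×(T − 21.5) = 1396.1(T − 21.5); glass cup: 173×0.84×(T − 21.5) = 145.32(T − 21.5)
1652.6 T = 60116 + 11119 + 33141 = 104376
T ≈ 63.16 °C, under the boiling point, so the assumption holds.

T_f ≈ 63.2 °C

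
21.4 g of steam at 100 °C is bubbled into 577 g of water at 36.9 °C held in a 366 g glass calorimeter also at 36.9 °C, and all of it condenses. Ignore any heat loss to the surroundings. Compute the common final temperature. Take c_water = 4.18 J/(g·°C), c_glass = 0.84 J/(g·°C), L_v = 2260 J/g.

T_f ≈ 56.1 °C

Energy balance with sensible and latent terms:
steam→water at 100 °C releases m L_v = 21.4×2260 = 48364
  condensate cools 100→T: 21.4×4.18×(T − 100) = 89.45(T − 100)
  water warms: 577×4.18×(T − 36.9) = 2411.9(T − 36.9)
  cup: 307.44(T − 36.9)
2808.8 T = 48364 + 8945.2 + 100342 = 157651
T ≈ 56.13 °C — below 100 °C, confirming all the steam condensed.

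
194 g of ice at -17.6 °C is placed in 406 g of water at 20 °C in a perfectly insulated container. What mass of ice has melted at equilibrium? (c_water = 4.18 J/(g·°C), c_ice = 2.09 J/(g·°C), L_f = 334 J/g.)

m_melted ≈ 80.3 g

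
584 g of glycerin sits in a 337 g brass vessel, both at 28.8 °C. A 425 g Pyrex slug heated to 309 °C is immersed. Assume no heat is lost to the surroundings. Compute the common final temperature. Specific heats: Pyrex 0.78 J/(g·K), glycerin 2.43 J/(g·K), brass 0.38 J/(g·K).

T_f = Σ m_i c_i T_i / Σ m_i c_i:
T_f = (331.5×309 + 1419.1×28.8 + 128.06×28.8) / (331.5 + 1419.1 + 128.06)
    = 146992 / 1878.7 ≈ 78.24 °C

T_f ≈ 78.2 °C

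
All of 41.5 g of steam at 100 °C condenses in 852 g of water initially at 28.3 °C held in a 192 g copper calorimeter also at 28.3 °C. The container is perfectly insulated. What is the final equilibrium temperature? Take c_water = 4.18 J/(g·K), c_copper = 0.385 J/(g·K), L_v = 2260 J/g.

Setting the total heat transfer to zero:
latent heat released on condensation: 41.5·2260 = 93790; condensate cools 100→T: 41.5·4.18·(T − 100) = 173.47(T − 100); water warms: 852·4.18·(T − 28.3) = 3561.4(T − 28.3); cup: 73.92(T − 28.3)
3808.7 T = 93790 + 17347 + 102878 = 214015
T ≈ 56.19 °C (< 100 °C, so full condensation is consistent).

T_f ≈ 56.2 °C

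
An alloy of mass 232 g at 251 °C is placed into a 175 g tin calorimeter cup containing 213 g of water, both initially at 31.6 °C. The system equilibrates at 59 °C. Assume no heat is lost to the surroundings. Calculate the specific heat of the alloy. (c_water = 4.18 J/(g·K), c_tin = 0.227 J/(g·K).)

c ≈ 0.572 J/(g·K)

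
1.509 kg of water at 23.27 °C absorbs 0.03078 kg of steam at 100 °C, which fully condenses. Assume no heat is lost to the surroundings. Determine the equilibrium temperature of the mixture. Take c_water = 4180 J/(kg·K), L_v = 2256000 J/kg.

Conservation of energy gives ΣQ = 0:
latent heat released on condensation: 0.03078×2256000 = 69440
  condensed water 100 °C→T: 128.66(T − 100)
  water warms: 1.509×4180×(T − 23.27) = 6307.6(T − 23.27)
6436.3 T = 69440 + 12866 + 146778 = 229084
T ≈ 35.59 °C (< 100 °C, so full condensation is consistent).

T_f ≈ 35.6 °C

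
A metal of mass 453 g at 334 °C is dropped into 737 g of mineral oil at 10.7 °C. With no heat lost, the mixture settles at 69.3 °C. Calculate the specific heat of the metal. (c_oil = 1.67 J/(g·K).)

c ≈ 0.601 J/(g·K)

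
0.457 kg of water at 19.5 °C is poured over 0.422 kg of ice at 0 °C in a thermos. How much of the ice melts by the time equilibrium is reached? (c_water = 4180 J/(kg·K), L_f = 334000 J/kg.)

Water can give up m c ΔT = 0.457·4180·19.5 = 37250 J before reaching 0 °C.
Melting all 0.422 kg of ice would need 0.422·334000 = 140948 J.
37250 J < 140948 J, so only part of the ice melts and the system sits at 0 °C.
Mass melted = 37250/334000 ≈ 0.1115 kg.

m_melted ≈ 0.112 kg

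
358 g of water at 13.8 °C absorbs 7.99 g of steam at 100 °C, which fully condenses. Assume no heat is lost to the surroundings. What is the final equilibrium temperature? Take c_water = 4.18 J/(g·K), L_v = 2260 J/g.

Conservation of energy gives ΣQ = 0:
condense steam: −7.99·2260 = −18057; condensate cools 100→T: 7.99·4.18·(T − 100) = 33.4(T − 100); original water: 1496.4(T − 13.8)
1529.8 T = 18057 + 3339.8 + 20651 = 42048
T ≈ 27.49 °C, under the boiling point, so the assumption holds.

T_f ≈ 27.5 °C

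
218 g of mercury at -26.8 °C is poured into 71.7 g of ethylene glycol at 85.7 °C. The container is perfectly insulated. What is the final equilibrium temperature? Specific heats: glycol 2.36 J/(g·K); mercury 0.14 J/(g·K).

T_f ≈ 68.5 °C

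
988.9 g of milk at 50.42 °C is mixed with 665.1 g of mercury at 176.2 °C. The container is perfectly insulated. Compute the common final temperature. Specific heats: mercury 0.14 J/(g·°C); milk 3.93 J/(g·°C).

T_f ≈ 53.4 °C

With ΣQ=0 the equilibrium temperature is the m·c-weighted mean:
T_f = (93.11*176.2 + 3886.4*50.42) / (93.11 + 3886.4)
    = 212358 / 3979.5 ≈ 53.36 °C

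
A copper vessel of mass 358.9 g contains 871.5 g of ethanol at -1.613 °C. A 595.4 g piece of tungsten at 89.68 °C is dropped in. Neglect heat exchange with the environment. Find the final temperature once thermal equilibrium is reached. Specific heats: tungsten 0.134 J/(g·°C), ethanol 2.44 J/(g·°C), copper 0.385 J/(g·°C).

T_f ≈ 1.5 °C

Net heat exchanged in the isolated system is zero:
595.4×0.134×(T − 89.68) + 871.5×2.44×(T − (-1.613)) + 358.9×0.385×(T − (-1.613)) = 0
2344.4 T = 3502.1
T = 3502.1 / 2344.4 = 1.49 °C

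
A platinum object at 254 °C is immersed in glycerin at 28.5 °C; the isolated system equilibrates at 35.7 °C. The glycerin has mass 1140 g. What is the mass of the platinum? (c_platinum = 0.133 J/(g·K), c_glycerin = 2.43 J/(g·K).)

|Q_platinum| = |Q_glycerin|:
m×0.133×(254 − 35.7) = 1140×2.43×(35.7 − 28.5)
29.03 m = 19945  ⇒  m ≈ 687 g

m ≈ 687 g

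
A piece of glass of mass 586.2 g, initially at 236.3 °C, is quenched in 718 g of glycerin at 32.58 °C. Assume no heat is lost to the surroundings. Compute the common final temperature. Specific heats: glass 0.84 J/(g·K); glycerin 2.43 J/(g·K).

T_f ≈ 77.4 °C

Set heat shed by the hot body equal to heat absorbed by the cold body:
586.2×0.84×(236.3 − T) = 718×2.43×(T − 32.58)
492.41(236.3 − T) = 1744.7(T − 32.58)
2237.1 T = 173200  ⇒  T ≈ 77.42 °C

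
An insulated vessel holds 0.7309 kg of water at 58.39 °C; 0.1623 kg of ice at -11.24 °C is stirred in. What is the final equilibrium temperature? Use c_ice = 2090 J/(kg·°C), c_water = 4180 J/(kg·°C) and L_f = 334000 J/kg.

Net heat exchanged in the isolated system is zero:
ice -11.24→0 °C: 0.1623·2090·11.24 = 3812.7
  melt ice: 0.1623·334000 = 54208
  meltwater 0→T: 0.1623·4180·T = 678.41 T
  water: 3055.2(T − 58.39)
3733.6 T = 178391 − 58021 = 120370
T ≈ 32.24 °C — above 0 °C, consistent with complete melting.

T_f ≈ 32.2 °C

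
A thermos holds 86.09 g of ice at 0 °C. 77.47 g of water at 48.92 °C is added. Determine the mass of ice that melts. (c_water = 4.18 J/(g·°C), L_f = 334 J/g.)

m_melted ≈ 47.4 g

Heat available from the water dropping to 0 °C: 77.47×4.18×48.92 = 15841 J.
To melt every bit of ice: 86.09×334 = 28754 J.
15841 J < 28754 J, so only part of the ice melts and the system sits at 0 °C.
m_melt = 15841 / L_f = 47.43 g.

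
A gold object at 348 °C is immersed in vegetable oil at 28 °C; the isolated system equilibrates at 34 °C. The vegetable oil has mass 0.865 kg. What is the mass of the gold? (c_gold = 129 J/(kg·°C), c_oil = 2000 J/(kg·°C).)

m ≈ 0.256 kg

Setting the total heat transfer to zero:
m·129·(34 − 348) + 0.865·2000·(34 − 28) = 0
-40506 m = -10380
m = -10380/-40506 ≈ 0.2563 kg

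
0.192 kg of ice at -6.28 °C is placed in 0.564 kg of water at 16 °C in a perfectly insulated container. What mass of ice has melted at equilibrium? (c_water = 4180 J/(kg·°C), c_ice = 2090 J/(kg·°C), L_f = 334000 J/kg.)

m_melted ≈ 0.105 kg

Water can give up m c ΔT = 0.564·4180·16 = 37720 J before reaching 0 °C.
Of that, 0.192·2090·6.28 = 2520 J goes to bring the ice to 0 °C, leaving 35200 J.
Fully melting the ice requires m_ice L_f = 0.192·334000 = 64128 J.
That's not enough to melt it all — equilibrium is at 0 °C with ice remaining.
m_melted·334000 = 35200  ⇒  m_melted ≈ 0.1054 kg.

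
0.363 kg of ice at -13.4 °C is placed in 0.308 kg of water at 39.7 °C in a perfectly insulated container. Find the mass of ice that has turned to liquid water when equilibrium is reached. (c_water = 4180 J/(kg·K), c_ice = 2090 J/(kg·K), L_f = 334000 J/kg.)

Water can give up m c ΔT = 0.308×4180×39.7 = 51111 J before reaching 0 °C.
Warming the ice to 0 °C takes 0.363×2090×13.4 = 10166 J, leaving 40945 J for melting.
Fully melting the ice requires m_ice L_f = 0.363×334000 = 121242 J.
40945 J < 121242 J, so only part of the ice melts and the system sits at 0 °C.
m_melted×334000 = 40945  ⇒  m_melted ≈ 0.1226 kg.

m_melted ≈ 0.123 kg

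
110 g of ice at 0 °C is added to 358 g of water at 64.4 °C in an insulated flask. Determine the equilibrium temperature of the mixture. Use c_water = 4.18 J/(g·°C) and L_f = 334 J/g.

T_f ≈ 30.5 °C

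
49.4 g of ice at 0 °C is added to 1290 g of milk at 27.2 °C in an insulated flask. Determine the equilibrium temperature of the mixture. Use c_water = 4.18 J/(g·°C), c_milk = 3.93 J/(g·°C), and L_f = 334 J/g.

T_f ≈ 23.0 °C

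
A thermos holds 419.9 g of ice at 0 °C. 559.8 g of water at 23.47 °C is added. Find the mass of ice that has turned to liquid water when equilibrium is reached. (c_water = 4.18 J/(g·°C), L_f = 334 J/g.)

Water can give up m c ΔT = 559.8·4.18·23.47 = 54919 J before reaching 0 °C.
Fully melting the ice requires m_ice L_f = 419.9·334 = 140247 J.
54919 J < 140247 J, so only part of the ice melts and the system sits at 0 °C.
Mass melted = 54919/334 ≈ 164.4 g.

m_melted ≈ 164 g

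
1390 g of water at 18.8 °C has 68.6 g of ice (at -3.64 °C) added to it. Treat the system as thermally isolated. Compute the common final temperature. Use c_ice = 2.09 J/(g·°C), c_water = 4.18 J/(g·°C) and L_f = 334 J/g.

T_f ≈ 14.1 °C

Net heat exchanged in the isolated system is zero:
warm ice to 0 °C: 68.6×2.09×(0 − (-3.64)) = 521.88
  melt ice: 68.6×334 = 22912
  warm the meltwater: 286.75 T
  water cools: 1390×4.18×(T − 18.8) = 5810.2(T − 18.8)
6096.9 T = 109232 − 23434 = 85797
T ≈ 14.07 °C. Since T > 0 °C, the all-ice-melts assumption holds.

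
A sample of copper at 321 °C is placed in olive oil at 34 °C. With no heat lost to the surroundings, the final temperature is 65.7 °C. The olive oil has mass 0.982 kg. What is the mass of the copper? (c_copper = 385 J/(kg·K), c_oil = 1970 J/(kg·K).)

m ≈ 0.624 kg

Let T be the final temperature. ΣQ_i = 0:
m·385·(65.7 − 321) + 0.982·1970·(65.7 − 34) = 0
-98290 m = -61325
m = -61325/-98290 ≈ 0.6239 kg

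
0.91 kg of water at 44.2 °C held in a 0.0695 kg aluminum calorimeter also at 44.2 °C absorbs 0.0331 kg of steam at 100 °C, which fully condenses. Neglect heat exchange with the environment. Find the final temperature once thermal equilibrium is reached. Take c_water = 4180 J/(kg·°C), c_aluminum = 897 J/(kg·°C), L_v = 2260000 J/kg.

T_f ≈ 64.8 °C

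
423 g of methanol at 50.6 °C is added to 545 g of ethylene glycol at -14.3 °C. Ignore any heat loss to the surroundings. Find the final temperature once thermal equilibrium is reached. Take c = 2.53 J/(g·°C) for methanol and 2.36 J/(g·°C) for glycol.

With ΣQ=0 the equilibrium temperature is the m·c-weighted mean:
T_f = (1070.2·50.6 + 1286.2·(-14.3)) / (1070.2 + 1286.2)
    = 35759 / 2356.4 ≈ 15.18 °C

T_f ≈ 15.2 °C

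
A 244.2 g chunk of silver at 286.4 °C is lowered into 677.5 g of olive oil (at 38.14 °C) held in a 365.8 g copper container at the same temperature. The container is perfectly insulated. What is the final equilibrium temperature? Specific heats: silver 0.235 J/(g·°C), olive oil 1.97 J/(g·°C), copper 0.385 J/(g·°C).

T_f = Σ m_i c_i T_i / Σ m_i c_i:
T_f = (57.39×286.4 + 1334.7×38.14 + 140.83×38.14) / (57.39 + 1334.7 + 140.83)
    = 72712 / 1532.9 ≈ 47.43 °C

T_f ≈ 47.4 °C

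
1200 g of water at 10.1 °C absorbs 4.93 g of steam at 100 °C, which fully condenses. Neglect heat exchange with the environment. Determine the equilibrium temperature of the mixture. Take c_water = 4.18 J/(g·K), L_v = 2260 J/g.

T_f ≈ 12.7 °C

Setting the total heat transfer to zero:
steam→water at 100 °C releases m L_v = 4.93×2260 = 11142; condensate cools 100→T: 4.93×4.18×(T − 100) = 20.61(T − 100); water warms: 1200×4.18×(T − 10.1) = 5016(T − 10.1)
5036.6 T = 11142 + 2060.7 + 50662 = 63864
T ≈ 12.68 °C — below 100 °C, confirming all the steam condensed.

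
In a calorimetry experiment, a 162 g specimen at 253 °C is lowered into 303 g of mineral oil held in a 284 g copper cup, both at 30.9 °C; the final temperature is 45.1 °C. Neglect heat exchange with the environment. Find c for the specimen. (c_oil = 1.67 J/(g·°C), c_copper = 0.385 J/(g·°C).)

c ≈ 0.259 J/(g·°C)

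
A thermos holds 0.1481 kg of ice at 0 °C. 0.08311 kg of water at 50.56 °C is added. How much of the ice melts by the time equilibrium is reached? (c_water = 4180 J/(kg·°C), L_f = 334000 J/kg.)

Cooling the water to 0 °C releases 0.08311·4180·50.56 = 17565 J.
Melting all 0.1481 kg of ice would need 0.1481·334000 = 49465 J.
That's not enough to melt it all — equilibrium is at 0 °C with ice remaining.
m_melt = 17565 / L_f = 0.05259 kg.

m_melted ≈ 0.0526 kg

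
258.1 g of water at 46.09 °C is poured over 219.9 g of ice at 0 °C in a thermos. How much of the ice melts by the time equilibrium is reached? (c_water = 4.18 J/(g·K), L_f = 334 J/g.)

m_melted ≈ 149 g

Water can give up m c ΔT = 258.1·4.18·46.09 = 49725 J before reaching 0 °C.
Fully melting the ice requires m_ice L_f = 219.9·334 = 73447 J.
Since 49725 < 73447 J, not all the ice melts; equilibrium is at 0 °C.
m_melt = 49725 / L_f = 148.9 g.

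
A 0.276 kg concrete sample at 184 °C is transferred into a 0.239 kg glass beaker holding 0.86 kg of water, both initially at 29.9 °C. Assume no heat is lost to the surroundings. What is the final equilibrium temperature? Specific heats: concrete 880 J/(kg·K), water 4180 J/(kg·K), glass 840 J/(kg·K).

T_f ≈ 39.2 °C

Let T be the final temperature. ΣQ_i = 0:
0.276×880×(T − 184) + 0.86×4180×(T − 29.9) + 0.239×840×(T − 29.9) = 0
242.88(T − 184) + 3594.8(T − 29.9) + 200.76(T − 29.9) = 0
(242.88 + 3594.8 + 200.76) T = 242.88×184 + 3594.8×29.9 + 200.76×29.9
T = 158177/4038.4 ≈ 39.17 °C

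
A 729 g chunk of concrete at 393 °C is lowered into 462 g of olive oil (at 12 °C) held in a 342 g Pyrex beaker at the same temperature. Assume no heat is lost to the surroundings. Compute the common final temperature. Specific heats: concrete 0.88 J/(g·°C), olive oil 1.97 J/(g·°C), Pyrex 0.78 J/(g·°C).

Energy conservation, ΣQ = 0:
729×0.88×(T − 393) + 462×1.97×(T − 12) + 342×0.78×(T − 12) = 0
(641.52 + 910.14 + 266.76) T = 641.52×393 + 910.14×12 + 266.76×12
T = 266240 / 1818.4 = 146 °C

T_f ≈ 146.4 °C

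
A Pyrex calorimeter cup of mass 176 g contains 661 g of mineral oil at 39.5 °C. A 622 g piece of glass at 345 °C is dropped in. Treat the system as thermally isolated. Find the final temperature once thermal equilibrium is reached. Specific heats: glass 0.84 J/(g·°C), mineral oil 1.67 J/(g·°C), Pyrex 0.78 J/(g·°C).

Taking heat into each body as positive, Σ m c ΔT = 0:
622·0.84·(T − 345) + 661·1.67·(T − 39.5) + 176·0.78·(T − 39.5) = 0
522.48(T − 345) + 1103.9(T − 39.5) + 137.28(T − 39.5) = 0
(522.48 + 1103.9 + 137.28) T = 522.48·345 + 1103.9·39.5 + 137.28·39.5
T = 229281 / 1763.6 = 130 °C

T_f ≈ 130.0 °C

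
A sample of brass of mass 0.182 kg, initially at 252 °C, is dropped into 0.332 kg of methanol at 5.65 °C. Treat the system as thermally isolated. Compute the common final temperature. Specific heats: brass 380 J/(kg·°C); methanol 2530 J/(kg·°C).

Setting the total heat transfer to zero:
0.182·380·(T − 252) + 0.332·2530·(T − 5.65) = 0
(69.16 + 839.96) T = 69.16·252 + 839.96·5.65
T = 22174 / 909.12 = 24.4 °C

T_f ≈ 24.4 °C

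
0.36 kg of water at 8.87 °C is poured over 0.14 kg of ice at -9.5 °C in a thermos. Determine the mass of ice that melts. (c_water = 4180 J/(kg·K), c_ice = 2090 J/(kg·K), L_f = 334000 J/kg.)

m_melted ≈ 0.0316 kg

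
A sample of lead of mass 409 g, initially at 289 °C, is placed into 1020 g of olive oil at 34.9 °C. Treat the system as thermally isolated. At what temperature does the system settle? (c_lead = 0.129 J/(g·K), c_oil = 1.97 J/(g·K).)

|Q_lead| = |Q_oil|:
409·0.129·(289 − T) = 1020·1.97·(T − 34.9)
52.76(289 − T) = 2009.4(T − 34.9)
2062.2 T = 85376  ⇒  T ≈ 41.40 °C

T_f ≈ 41.4 °C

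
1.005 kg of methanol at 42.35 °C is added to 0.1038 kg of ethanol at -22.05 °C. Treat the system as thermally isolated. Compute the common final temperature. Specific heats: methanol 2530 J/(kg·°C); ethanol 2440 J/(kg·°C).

T_f = Σ m_i c_i T_i / Σ m_i c_i:
T_f = (2542.6·42.35 + 253.27·(-22.05)) / (2542.6 + 253.27)
    = 102097 / 2795.9 ≈ 36.52 °C

T_f ≈ 36.5 °C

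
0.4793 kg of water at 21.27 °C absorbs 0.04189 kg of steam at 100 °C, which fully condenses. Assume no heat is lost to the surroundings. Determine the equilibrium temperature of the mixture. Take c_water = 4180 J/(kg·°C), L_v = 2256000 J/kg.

Energy balance with sensible and latent terms:
steam→water at 100 °C releases m L_v = 0.04189·2256000 = 94504
  condensate cools 100→T: 0.04189·4180·(T − 100) = 175.1(T − 100)
  original water: 2003.5(T − 21.27)
2178.6 T = 94504 + 17510 + 42614 = 154628
T ≈ 70.98 °C, under the boiling point, so the assumption holds.

T_f ≈ 71.0 °C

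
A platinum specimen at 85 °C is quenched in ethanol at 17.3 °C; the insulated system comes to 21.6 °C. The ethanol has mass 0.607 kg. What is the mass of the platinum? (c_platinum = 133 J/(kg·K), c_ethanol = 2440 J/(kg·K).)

m ≈ 0.755 kg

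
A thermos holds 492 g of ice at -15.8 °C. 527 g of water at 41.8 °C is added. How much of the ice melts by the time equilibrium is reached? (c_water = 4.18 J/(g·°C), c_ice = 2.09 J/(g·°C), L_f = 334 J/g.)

m_melted ≈ 227 g

Heat available from the water dropping to 0 °C: 527·4.18·41.8 = 92080 J.
Warming the ice to 0 °C takes 492·2.09·15.8 = 16247 J, leaving 75833 J for melting.
Fully melting the ice requires m_ice L_f = 492·334 = 164328 J.
Since 75833 < 164328 J, not all the ice melts; equilibrium is at 0 °C.
Mass melted = 75833/334 ≈ 227 g.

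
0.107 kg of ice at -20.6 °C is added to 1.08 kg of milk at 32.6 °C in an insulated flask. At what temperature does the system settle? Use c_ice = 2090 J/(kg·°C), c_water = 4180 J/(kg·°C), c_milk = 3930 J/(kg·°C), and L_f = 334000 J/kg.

T_f ≈ 20.9 °C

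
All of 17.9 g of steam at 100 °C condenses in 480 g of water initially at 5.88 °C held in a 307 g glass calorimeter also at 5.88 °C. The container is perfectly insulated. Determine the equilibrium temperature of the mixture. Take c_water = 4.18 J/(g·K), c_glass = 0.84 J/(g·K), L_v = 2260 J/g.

Energy conservation, ΣQ = 0:
steam→water at 100 °C releases m L_v = 17.9×2260 = 40454; condensed water 100 °C→T: 74.82(T − 100); water warms: 480×4.18×(T − 5.88) = 2006.4(T − 5.88); cup: 257.88(T − 5.88)
2339.1 T = 40454 + 7482.2 + 13314 = 61250
T ≈ 26.19 °C (< 100 °C, so full condensation is consistent).

T_f ≈ 26.2 °C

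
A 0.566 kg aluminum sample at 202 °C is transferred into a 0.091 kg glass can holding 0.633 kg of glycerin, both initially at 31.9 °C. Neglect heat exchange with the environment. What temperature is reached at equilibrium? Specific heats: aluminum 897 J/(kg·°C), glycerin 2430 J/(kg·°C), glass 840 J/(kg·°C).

Let T be the final temperature. ΣQ_i = 0:
0.566*897*(T − 202) + 0.633*2430*(T − 31.9) + 0.091*840*(T − 31.9) = 0
507.7(T − 202) + 1538.2(T − 31.9) + 76.44(T − 31.9) = 0
(507.7 + 1538.2 + 76.44) T = 507.7*202 + 1538.2*31.9 + 76.44*31.9
T = 154063 / 2122.3 = 72.6 °C

T_f ≈ 72.6 °C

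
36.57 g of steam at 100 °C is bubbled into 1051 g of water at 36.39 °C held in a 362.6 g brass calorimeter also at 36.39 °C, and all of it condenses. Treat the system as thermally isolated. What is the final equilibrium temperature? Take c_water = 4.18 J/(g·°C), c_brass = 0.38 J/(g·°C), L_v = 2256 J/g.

T_f ≈ 56.1 °C

Conservation of energy gives ΣQ = 0:
latent heat released on condensation: 36.57×2256 = 82502; condensate cools 100→T: 36.57×4.18×(T − 100) = 152.86(T − 100); original water: 4393.2(T − 36.39); cup: 137.79(T − 36.39)
4683.8 T = 82502 + 15286 + 164882 = 262670
T ≈ 56.08 °C — below 100 °C, confirming all the steam condensed.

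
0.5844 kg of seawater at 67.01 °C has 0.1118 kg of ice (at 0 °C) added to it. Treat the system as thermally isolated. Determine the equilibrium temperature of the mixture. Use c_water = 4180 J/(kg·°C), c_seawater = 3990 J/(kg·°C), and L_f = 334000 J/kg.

Sum of m c ΔT and latent-heat terms is zero:
melt ice: 0.1118×334000 = 37341
  warm the meltwater: 467.32 T
  seawater cools: 0.5844×3990×(T − 67.01) = 2331.8(T − 67.01)
2799.1 T = 156251 − 37341 = 118910
T ≈ 42.48 °C — above 0 °C, consistent with complete melting.

T_f ≈ 42.5 °C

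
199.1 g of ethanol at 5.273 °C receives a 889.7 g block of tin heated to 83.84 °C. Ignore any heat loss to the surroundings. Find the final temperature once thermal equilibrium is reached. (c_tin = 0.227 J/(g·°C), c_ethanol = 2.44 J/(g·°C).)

T_f ≈ 28.3 °C

Energy conservation, ΣQ = 0:
889.7·0.227·(T − 83.84) + 199.1·2.44·(T − 5.273) = 0
201.96(T − 83.84) + 485.8(T − 5.273) = 0
687.77 T = 19494
T = 19494 / 687.77 = 28.3 °C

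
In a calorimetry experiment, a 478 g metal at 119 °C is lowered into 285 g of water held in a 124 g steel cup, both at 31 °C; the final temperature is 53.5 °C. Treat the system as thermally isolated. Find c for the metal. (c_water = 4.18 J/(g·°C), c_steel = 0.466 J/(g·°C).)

c ≈ 0.898 J/(g·°C)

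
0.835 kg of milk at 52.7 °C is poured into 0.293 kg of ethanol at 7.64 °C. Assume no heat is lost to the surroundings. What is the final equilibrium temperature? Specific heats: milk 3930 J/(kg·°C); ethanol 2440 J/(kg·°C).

T_f ≈ 44.6 °C

Taking heat into each body as positive, Σ m c ΔT = 0:
0.835×3930×(T − 52.7) + 0.293×2440×(T − 7.64) = 0
3996.5 T = 178400
T = 178400 / 3996.5 = 44.6 °C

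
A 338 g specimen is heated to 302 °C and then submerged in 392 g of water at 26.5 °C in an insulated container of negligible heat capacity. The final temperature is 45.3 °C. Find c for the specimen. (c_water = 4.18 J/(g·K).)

c ≈ 0.355 J/(g·K)

m_s c (T_s − T_f) = m_water c_water (T_f − T_0):
338·c·(302 − 45.3) = 392·4.18·(45.3 − 26.5)
86765 c = 30805  ⇒  c ≈ 0.355 J/(g·K)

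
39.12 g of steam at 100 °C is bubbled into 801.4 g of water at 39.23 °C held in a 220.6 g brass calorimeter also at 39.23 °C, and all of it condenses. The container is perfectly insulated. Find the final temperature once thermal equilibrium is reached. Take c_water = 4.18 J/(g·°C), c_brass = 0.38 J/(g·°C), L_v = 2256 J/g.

Energy conservation, ΣQ = 0:
latent heat released on condensation: 39.12·2256 = 88255; condensate cools 100→T: 39.12·4.18·(T − 100) = 163.52(T − 100); original water: 3349.9(T − 39.23); brass cup: 220.6·0.38·(T − 39.23) = 83.83(T − 39.23)
3597.2 T = 88255 + 16352 + 134703 = 239310
T ≈ 66.53 °C — below 100 °C, confirming all the steam condensed.

T_f ≈ 66.5 °C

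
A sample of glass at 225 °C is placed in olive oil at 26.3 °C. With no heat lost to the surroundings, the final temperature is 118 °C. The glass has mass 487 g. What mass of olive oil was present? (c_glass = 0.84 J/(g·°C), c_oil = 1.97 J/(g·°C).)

|Q_glass| = |Q_oil|:
487×0.84×(225 − 118) = m×1.97×(118 − 26.3)
180.65 m = 43772  ⇒  m ≈ 242.3 g

m ≈ 242 g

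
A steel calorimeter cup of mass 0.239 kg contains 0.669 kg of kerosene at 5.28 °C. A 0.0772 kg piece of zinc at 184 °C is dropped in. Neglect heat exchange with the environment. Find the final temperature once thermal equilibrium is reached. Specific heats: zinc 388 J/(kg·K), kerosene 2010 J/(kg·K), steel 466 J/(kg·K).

T_f ≈ 8.9 °C

Net heat exchanged in the isolated system is zero:
0.0772·388·(T − 184) + 0.669·2010·(T − 5.28) + 0.239·466·(T − 5.28) = 0
29.95(T − 184) + 1344.7(T − 5.28) + 111.37(T − 5.28) = 0
1486 T = 13199
T = 13199 / 1486 = 8.88 °C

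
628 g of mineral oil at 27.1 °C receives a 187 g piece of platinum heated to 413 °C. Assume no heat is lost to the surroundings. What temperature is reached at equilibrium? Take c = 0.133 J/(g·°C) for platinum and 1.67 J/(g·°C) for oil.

T_f ≈ 36.0 °C

Taking heat into each body as positive, Σ m c ΔT = 0:
187·0.133·(T − 413) + 628·1.67·(T − 27.1) = 0
24.87(T − 413) + 1048.8(T − 27.1) = 0
1073.6 T = 38693
T = 38693 / 1073.6 = 36 °C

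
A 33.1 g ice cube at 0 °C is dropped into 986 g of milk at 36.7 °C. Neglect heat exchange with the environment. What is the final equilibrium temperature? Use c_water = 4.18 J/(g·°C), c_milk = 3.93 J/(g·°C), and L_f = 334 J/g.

T_f ≈ 32.7 °C

Sum of m c ΔT and latent-heat terms is zero:
latent heat to melt: 33.1·334 = 11055; meltwater 0→T: 33.1·4.18·T = 138.36 T; milk: 3875(T − 36.7)
4013.3 T = 142212 − 11055 = 131156
T ≈ 32.68 °C — above 0 °C, consistent with complete melting.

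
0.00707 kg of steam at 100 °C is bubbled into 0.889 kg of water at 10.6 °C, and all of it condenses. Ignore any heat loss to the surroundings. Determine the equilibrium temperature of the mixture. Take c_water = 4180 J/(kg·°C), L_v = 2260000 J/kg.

T_f ≈ 15.6 °C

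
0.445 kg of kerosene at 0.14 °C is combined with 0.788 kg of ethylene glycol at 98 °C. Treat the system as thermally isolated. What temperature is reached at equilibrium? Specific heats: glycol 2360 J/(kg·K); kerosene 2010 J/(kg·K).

T_f ≈ 66.2 °C

Heat gained plus heat lost sum to zero:
0.788×2360×(T − 98) + 0.445×2010×(T − 0.14) = 0
1859.7(T − 98) + 894.45(T − 0.14) = 0
2754.1 T = 182374
T = 182374/2754.1 ≈ 66.22 °C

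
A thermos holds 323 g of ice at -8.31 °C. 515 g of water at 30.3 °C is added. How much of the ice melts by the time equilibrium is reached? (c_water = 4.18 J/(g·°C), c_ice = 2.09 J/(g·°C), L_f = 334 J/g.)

Heat available from the water dropping to 0 °C: 515·4.18·30.3 = 65227 J.
Warming the ice to 0 °C takes 323·2.09·8.31 = 5609.8 J, leaving 59617 J for melting.
To melt every bit of ice: 323·334 = 107882 J.
That's not enough to melt it all — equilibrium is at 0 °C with ice remaining.
m_melted·334 = 59617  ⇒  m_melted ≈ 178.5 g.

m_melted ≈ 178 g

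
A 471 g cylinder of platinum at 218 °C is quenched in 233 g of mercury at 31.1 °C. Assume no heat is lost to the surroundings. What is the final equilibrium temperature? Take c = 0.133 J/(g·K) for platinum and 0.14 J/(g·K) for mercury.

Let T be the final temperature. ΣQ_i = 0:
471×0.133×(T − 218) + 233×0.14×(T − 31.1) = 0
62.64(T − 218) + 32.62(T − 31.1) = 0
(62.64 + 32.62) T = 62.64×218 + 32.62×31.1
T ≈ 154.00 °C

T_f ≈ 154.0 °C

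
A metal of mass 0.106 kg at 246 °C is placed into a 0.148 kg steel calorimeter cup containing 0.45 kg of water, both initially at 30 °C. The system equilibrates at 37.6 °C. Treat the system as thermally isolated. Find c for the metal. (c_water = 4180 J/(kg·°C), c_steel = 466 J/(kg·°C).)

Conservation of energy gives ΣQ = 0:
0.106·c·(37.6 − 246) + 0.45·4180·(37.6 − 30) + 0.148·466·(37.6 − 30) = 0
-22.09 c = -14820
c = -14820/-22.09 ≈ 670.9 J/(kg·°C)

c ≈ 671 J/(kg·°C)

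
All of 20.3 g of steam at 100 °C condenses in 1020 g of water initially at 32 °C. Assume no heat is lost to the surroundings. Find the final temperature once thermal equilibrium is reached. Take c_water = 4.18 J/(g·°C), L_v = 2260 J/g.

Conservation of energy gives ΣQ = 0:
latent heat released on condensation: 20.3·2260 = 45878
  condensed water 100 °C→T: 84.85(T − 100)
  original water: 4263.6(T − 32)
4348.5 T = 45878 + 8485.4 + 136435 = 190799
T ≈ 43.88 °C (< 100 °C, so full condensation is consistent).

T_f ≈ 43.9 °C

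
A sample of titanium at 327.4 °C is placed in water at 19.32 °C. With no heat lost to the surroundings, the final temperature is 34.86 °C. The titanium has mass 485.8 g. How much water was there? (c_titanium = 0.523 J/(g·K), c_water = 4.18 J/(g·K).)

m ≈ 1140 g

|Q_titanium| = |Q_water|:
485.8·0.523·(327.4 − 34.86) = m·4.18·(34.86 − 19.32)
64.96 m = 74327  ⇒  m ≈ 1144 g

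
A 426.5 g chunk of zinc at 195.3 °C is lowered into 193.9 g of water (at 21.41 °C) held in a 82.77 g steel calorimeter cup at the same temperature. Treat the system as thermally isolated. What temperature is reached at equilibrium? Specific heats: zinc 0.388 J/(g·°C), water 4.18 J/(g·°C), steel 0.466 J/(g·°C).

Taking heat into each body as positive, Σ m c ΔT = 0:
426.5×0.388×(T − 195.3) + 193.9×4.18×(T − 21.41) + 82.77×0.466×(T − 21.41) = 0
1014.6 T = 50497
T = 50497/1014.6 ≈ 49.77 °C

T_f ≈ 49.8 °C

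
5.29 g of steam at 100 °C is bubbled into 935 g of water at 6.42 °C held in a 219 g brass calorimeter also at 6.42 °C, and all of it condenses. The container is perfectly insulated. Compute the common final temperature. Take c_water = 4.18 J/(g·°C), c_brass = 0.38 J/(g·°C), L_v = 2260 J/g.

T_f ≈ 9.9 °C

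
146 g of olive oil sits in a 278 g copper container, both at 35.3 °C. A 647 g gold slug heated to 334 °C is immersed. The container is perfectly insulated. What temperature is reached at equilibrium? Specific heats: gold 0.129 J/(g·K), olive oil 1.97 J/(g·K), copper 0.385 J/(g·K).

Let T be the final temperature. ΣQ_i = 0:
647·0.129·(T − 334) + 146·1.97·(T − 35.3) + 278·0.385·(T − 35.3) = 0
83.46(T − 334) + 287.62(T − 35.3) + 107.03(T − 35.3) = 0
478.11 T = 41808
T ≈ 87.44 °C

T_f ≈ 87.4 °C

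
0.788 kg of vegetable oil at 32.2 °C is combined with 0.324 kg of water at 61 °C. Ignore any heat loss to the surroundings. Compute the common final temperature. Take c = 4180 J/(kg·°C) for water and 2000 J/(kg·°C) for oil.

Let T be the final temperature. ΣQ_i = 0:
0.324·4180·(T − 61) + 0.788·2000·(T − 32.2) = 0
1354.3(T − 61) + 1576(T − 32.2) = 0
(1354.3 + 1576) T = 1354.3·61 + 1576·32.2
T = 133361/2930.3 ≈ 45.51 °C

T_f ≈ 45.5 °C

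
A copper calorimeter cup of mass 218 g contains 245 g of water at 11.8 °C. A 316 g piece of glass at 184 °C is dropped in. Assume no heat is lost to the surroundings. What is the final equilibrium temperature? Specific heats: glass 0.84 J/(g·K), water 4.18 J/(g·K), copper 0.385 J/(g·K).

T_f ≈ 45.1 °C

Let T be the final temperature. ΣQ_i = 0:
316×0.84×(T − 184) + 245×4.18×(T − 11.8) + 218×0.385×(T − 11.8) = 0
(265.44 + 1024.1 + 83.93) T = 265.44×184 + 1024.1×11.8 + 83.93×11.8
T ≈ 45.08 °C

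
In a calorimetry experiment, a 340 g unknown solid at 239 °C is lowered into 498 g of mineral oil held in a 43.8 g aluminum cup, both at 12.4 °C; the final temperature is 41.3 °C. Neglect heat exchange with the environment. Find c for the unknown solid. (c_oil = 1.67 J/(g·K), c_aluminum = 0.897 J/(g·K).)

c ≈ 0.374 J/(g·K)

Conservation of energy gives ΣQ = 0:
340×c×(41.3 − 239) + 498×1.67×(41.3 − 12.4) + 43.8×0.897×(41.3 − 12.4) = 0
-67218 c = -25170
c = -25170/-67218 ≈ 0.3745 J/(g·K)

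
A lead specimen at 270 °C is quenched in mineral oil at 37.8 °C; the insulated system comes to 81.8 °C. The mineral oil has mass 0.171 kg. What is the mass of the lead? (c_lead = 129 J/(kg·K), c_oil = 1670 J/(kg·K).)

m ≈ 0.518 kg

|Q_lead| = |Q_oil|:
m×129×(270 − 81.8) = 0.171×1670×(81.8 − 37.8)
24278 m = 12565  ⇒  m ≈ 0.5176 kg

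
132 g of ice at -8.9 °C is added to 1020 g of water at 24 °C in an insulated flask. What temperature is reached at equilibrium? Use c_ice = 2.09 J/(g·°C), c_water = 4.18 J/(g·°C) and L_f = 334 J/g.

Setting the total heat transfer to zero:
warm ice to 0 °C: 132·2.09·(0 − (-8.9)) = 2455.3
  melt ice: 132·334 = 44088
  warm the meltwater: 551.76 T
  water cools: 1020·4.18·(T − 24) = 4263.6(T − 24)
4815.4 T = 102326 − 46543 = 55783
T ≈ 11.58 °C (positive, so assuming full melt was valid).

T_f ≈ 11.6 °C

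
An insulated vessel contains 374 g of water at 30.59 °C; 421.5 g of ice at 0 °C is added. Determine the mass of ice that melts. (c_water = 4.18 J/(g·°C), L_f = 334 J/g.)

Cooling the water to 0 °C releases 374·4.18·30.59 = 47822 J.
Fully melting the ice requires m_ice L_f = 421.5·334 = 140781 J.
47822 J < 140781 J, so only part of the ice melts and the system sits at 0 °C.
m_melted·334 = 47822  ⇒  m_melted ≈ 143.2 g.

m_melted ≈ 143 g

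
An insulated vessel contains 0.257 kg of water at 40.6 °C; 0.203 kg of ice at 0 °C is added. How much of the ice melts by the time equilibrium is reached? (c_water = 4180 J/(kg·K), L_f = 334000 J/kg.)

m_melted ≈ 0.131 kg

Cooling the water to 0 °C releases 0.257·4180·40.6 = 43615 J.
Fully melting the ice requires m_ice L_f = 0.203·334000 = 67802 J.
43615 J < 67802 J, so only part of the ice melts and the system sits at 0 °C.
Mass melted = 43615/334000 ≈ 0.1306 kg.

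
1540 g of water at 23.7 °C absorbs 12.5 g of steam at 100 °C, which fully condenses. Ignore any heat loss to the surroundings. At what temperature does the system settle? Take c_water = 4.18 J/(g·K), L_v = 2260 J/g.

Net heat exchanged in the isolated system is zero:
steam→water at 100 °C releases m L_v = 12.5·2260 = 28250; condensate cools 100→T: 12.5·4.18·(T − 100) = 52.25(T − 100); water warms: 1540·4.18·(T − 23.7) = 6437.2(T − 23.7)
6489.4 T = 28250 + 5225 + 152562 = 186037
T ≈ 28.67 °C, under the boiling point, so the assumption holds.

T_f ≈ 28.7 °C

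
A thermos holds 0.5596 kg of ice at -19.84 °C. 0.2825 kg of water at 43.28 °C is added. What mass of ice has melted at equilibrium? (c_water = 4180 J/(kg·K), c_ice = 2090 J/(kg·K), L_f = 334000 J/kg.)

Heat available from the water dropping to 0 °C: 0.2825×4180×43.28 = 51107 J.
Warming the ice to 0 °C takes 0.5596×2090×19.84 = 23204 J, leaving 27903 J for melting.
To melt every bit of ice: 0.5596×334000 = 186906 J.
Since 27903 < 186906 J, not all the ice melts; equilibrium is at 0 °C.
Mass melted = 27903/334000 ≈ 0.08354 kg.

m_melted ≈ 0.0835 kg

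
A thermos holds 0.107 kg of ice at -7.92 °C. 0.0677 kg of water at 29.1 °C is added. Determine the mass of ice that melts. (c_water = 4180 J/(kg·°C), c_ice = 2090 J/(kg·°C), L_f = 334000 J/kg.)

Heat available from the water dropping to 0 °C: 0.0677·4180·29.1 = 8234.9 J.
Warming the ice to 0 °C takes 0.107·2090·7.92 = 1771.1 J, leaving 6463.7 J for melting.
To melt every bit of ice: 0.107·334000 = 35738 J.
Since 6463.7 < 35738 J, not all the ice melts; equilibrium is at 0 °C.
Mass melted = 6463.7/334000 ≈ 0.01935 kg.

m_melted ≈ 0.0194 kg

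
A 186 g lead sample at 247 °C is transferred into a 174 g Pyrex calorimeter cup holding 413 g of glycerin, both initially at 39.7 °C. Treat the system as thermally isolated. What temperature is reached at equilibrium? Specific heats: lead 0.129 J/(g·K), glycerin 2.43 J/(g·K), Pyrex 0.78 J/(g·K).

T_f ≈ 44.0 °C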